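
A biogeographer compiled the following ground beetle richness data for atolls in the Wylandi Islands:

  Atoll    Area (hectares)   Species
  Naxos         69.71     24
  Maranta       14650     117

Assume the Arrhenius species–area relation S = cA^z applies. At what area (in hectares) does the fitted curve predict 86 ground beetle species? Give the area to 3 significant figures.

5180 hectares

z = ln(117/24) / ln(14650/69.71) = 1.5841 / 5.3479 = 0.2962
c = 24 / 69.71^0.2962 = 24 / 3.516 = 6.826
A = (86/6.826)^(1/0.2962) ⇒ ln A = ln(12.6)/0.2962 = 8.5530
A = e^8.5530 ≈ 5182 hectares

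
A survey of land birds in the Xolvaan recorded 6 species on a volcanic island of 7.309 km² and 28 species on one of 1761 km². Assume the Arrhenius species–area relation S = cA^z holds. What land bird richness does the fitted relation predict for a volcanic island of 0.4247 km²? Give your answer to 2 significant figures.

2.7

z = ln(28/6) / ln(1761/7.309) = 1.5404 / 5.4845 = 0.2809
c = 6 / 7.309^0.2809 = 6 / 1.748 = 3.432
S₃ = 3.432 × 0.4247^0.2809 = 3.432 × 0.7862 ≈ 2.698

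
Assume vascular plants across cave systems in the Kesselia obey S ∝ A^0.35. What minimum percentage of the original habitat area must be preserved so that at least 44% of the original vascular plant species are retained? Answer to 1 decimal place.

9.6%

Need (A_new/A_old)^0.35 = 0.44, so A_new/A_old = 0.44^(1/0.35) = 0.44^2.857
ln(A_new/A_old) = ln 0.44 / 0.35 = -0.8210 / 0.35 = -2.3457
A_new/A_old = e^-2.3457 ≈ 0.09578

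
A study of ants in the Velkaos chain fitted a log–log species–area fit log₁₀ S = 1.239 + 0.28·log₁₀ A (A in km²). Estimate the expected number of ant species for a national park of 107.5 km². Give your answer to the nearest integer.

64 species

S = 17.34 × 107.5^0.28 = 17.34 × 3.705 ≈ 64.24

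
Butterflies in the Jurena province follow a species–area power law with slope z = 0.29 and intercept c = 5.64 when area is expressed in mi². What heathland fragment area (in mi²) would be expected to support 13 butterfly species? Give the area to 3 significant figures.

13 = 5.64 × A^0.29  ⇒  A^0.29 = 13/5.64 = 2.305
ln A = ln(2.305) / 0.29 = 0.8351 / 0.29 = 2.8795
A = e^2.8795 ≈ 17.81 mi²

17.8 mi²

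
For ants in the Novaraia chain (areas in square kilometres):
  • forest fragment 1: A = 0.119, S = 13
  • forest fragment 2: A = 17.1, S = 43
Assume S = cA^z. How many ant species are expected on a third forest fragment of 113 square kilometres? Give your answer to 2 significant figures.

z = ln(43/13) / ln(17.1/0.119) = 1.1963 / 4.9677 = 0.2408
c = 13 / 0.119^0.2408 = 13 / 0.5989 = 21.7
S₃ = 21.7 × 113^0.2408 = 21.7 × 3.122 ≈ 67.76

68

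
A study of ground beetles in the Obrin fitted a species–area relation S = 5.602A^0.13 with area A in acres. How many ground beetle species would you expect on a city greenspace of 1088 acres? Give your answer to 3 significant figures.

S = 5.602 × 1088^0.13
ln S = ln 5.602 + 0.13 × ln 1088 = 1.7231 + 0.13 × 6.9921 = 2.6321
S = e^2.6321 ≈ 13.9

13.9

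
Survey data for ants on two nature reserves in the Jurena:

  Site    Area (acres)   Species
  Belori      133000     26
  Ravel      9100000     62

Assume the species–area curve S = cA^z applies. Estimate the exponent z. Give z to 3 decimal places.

0.206

Taking logs: ln S = ln c + z ln A, so z = (ln S₂ − ln S₁)/(ln A₂ − ln A₁).
z = ln(62/26) / ln(9100000/133000) = ln(2.385) / ln(68.42) = 0.8690 / 4.2257 = 0.2057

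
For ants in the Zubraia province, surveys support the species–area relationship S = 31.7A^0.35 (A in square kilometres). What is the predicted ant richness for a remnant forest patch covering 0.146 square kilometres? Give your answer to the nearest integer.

S = 31.7 × 0.146^0.35 = 31.7 × 0.5099 ≈ 16.17

16 species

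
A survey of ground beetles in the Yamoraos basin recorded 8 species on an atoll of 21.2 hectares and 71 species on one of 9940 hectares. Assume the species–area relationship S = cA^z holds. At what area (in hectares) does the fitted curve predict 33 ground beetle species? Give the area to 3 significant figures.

z = ln(71/8) / ln(9940/21.2) = 2.1832 / 6.1503 = 0.3550
c = 8 / 21.2^0.3550 = 8 / 2.957 = 2.706
A = (33/2.706)^(1/0.3550) ⇒ ln A = ln(12.2)/0.3550 = 7.0460
A = e^7.0460 ≈ 1148 hectares

1150 hectares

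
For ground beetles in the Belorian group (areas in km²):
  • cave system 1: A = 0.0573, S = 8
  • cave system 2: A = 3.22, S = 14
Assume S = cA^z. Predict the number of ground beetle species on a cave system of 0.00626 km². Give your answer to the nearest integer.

6

z = ln(14/8) / ln(3.22/0.0573) = 0.5596 / 4.0288 = 0.1389
c = 8 / 0.0573^0.1389 = 8 / 0.6722 = 11.9
S₃ = 11.9 × 0.00626^0.1389 = 11.9 × 0.4942 ≈ 5.882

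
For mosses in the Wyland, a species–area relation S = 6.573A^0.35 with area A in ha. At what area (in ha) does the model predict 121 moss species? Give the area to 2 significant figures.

121 = 6.573 × A^0.35  ⇒  A^0.35 = 121/6.573 = 18.41
ln A = ln(18.41) / 0.35 = 2.9128 / 0.35 = 8.3223
A = e^8.3223 ≈ 4115 ha

4100 ha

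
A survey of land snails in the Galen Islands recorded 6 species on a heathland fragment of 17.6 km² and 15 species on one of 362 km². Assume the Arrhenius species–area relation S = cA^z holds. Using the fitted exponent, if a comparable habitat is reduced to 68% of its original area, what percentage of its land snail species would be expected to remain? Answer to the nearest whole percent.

89%

z = ln(15/6) / ln(362/17.6) = 0.9163 / 3.0237 = 0.3030
S_new/S_old = (A_new/A_old)^z = 0.68^0.3030 = exp(0.3030 × -0.3857) = 0.8897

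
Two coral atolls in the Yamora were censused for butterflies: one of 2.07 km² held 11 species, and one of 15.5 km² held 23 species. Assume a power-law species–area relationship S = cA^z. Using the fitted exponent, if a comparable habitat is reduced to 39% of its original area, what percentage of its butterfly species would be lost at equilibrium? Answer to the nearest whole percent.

29%

z = ln(23/11) / ln(15.5/2.07) = 0.7376 / 2.0133 = 0.3664
S_new/S_old = (A_new/A_old)^z = 0.39^0.3664 = exp(0.3664 × -0.9416) = 0.7082
Fraction lost = 1 − 0.7082 = 0.2918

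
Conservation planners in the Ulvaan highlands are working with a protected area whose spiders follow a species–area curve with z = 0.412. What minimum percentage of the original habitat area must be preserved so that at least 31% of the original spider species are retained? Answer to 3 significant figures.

Need (A_new/A_old)^0.412 = 0.31, so A_new/A_old = 0.31^(1/0.412) = 0.31^2.427
ln(A_new/A_old) = ln 0.31 / 0.412 = -1.1712 / 0.412 = -2.8427
A_new/A_old = e^-2.8427 ≈ 0.05827

5.83%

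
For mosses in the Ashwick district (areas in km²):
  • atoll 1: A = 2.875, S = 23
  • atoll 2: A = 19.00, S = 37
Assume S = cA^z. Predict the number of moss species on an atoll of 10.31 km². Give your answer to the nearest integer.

32

z = ln(37/23) / ln(19/2.875) = 0.4754 / 1.8884 = 0.2518
c = 23 / 2.875^0.2518 = 23 / 1.305 = 17.63
S₃ = 17.63 × 10.31^0.2518 = 17.63 × 1.799 ≈ 31.72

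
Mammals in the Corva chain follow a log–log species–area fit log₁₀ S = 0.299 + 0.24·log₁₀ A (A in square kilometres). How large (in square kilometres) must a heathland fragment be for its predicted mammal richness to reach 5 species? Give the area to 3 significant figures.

5 = 1.991 × A^0.24  ⇒  A^0.24 = 5/1.991 = 2.512
ln A = ln(2.512) / 0.24 = 0.9210 / 0.24 = 3.8374
A = e^3.8374 ≈ 46.4 square kilometres

46.4 square kilometres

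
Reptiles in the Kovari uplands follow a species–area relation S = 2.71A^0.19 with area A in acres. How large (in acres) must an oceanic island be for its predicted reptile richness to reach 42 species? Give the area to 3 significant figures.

1840000 acres

42 = 2.71 × A^0.19  ⇒  A^0.19 = 42/2.71 = 15.5
ln A = ln(15.5) / 0.19 = 2.7407 / 0.19 = 14.4248
A = e^14.4248 ≈ 1839211 acres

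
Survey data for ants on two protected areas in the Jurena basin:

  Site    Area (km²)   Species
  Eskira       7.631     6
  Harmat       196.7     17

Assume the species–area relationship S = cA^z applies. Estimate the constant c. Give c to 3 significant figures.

3.13

z = ln(S₂/S₁) / ln(A₂/A₁) = ln(17/6) / ln(196.7/7.631) = 1.0415 / 3.2495 = 0.3205
c = S₁ / A₁^z = 6 / 7.631^0.3205 = 6 / 1.918 = 3.128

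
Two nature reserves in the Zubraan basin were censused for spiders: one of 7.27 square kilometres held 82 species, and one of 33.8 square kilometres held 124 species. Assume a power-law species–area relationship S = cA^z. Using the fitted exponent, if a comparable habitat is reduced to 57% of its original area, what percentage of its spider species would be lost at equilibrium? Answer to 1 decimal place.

14.0%

z = ln(124/82) / ln(33.8/7.27) = 0.4136 / 1.5367 = 0.2691
S_new/S_old = (A_new/A_old)^z = 0.57^0.2691 = exp(0.2691 × -0.5621) = 0.8596
Fraction lost = 1 − 0.8596 = 0.1404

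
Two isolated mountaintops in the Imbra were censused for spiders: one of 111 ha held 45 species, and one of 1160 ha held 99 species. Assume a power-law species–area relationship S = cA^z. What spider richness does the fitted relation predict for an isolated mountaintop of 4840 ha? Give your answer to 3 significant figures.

160

z = ln(99/45) / ln(1160/111) = 0.7885 / 2.3466 = 0.3360
c = 45 / 111^0.3360 = 45 / 4.866 = 9.247
S₃ = 9.247 × 4840^0.3360 = 9.247 × 17.3 ≈ 160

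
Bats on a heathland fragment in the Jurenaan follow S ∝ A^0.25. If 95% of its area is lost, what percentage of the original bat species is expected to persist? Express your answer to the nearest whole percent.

47%

S_new/S_old = (A_new/A_old)^z = 0.05^0.25
= exp(0.25 × ln 0.05) = exp(0.25 × -2.9957) = exp(-0.7489) ≈ 0.4729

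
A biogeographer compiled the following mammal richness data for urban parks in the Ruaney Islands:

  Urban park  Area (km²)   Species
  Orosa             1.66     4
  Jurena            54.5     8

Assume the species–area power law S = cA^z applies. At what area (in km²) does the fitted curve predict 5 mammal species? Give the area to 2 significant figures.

z = ln(8/4) / ln(54.5/1.66) = 0.6931 / 3.4914 = 0.1985
c = 4 / 1.66^0.1985 = 4 / 1.106 = 3.617
A = (5/3.617)^(1/0.1985) ⇒ ln A = ln(1.382)/0.1985 = 1.6308
A = e^1.6308 ≈ 5.108 km²

5.1 km²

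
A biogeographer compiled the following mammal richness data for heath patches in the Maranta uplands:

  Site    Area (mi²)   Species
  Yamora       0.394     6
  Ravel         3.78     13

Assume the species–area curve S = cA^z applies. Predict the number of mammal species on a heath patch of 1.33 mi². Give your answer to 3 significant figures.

z = ln(13/6) / ln(3.78/0.394) = 0.7732 / 2.2611 = 0.3419
c = 6 / 0.394^0.3419 = 6 / 0.7272 = 8.25
S₃ = 8.25 × 1.33^0.3419 = 8.25 × 1.102 ≈ 9.095

9.10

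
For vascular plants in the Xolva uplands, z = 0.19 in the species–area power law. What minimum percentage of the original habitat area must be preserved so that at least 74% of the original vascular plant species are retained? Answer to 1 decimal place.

20.5%

Need (A_new/A_old)^0.19 = 0.74, so A_new/A_old = 0.74^(1/0.19) = 0.74^5.263
ln(A_new/A_old) = ln 0.74 / 0.19 = -0.3011 / 0.19 = -1.5848
A_new/A_old = e^-1.5848 ≈ 0.205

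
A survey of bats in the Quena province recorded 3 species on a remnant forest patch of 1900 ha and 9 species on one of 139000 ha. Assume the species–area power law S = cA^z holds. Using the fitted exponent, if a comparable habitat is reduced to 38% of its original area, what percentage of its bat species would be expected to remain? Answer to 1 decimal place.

78.1%

z = ln(9/3) / ln(139000/1900) = 1.0986 / 4.2926 = 0.2559
S_new/S_old = (A_new/A_old)^z = 0.38^0.2559 = exp(0.2559 × -0.9676) = 0.7806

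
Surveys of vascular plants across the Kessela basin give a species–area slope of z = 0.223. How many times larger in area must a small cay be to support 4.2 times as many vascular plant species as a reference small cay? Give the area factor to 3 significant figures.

624

(A₂/A₁)^0.223 = 4.2, so A₂/A₁ = 4.2^(1/0.223) = 4.2^4.484
ln(A₂/A₁) = ln 4.2 / 0.223 = 1.4351 / 0.223 = 6.4354
A₂/A₁ = e^6.4354 ≈ 623.5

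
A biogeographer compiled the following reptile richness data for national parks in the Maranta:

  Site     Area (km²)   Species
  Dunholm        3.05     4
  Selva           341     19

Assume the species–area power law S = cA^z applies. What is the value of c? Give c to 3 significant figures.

2.77

z = ln(S₂/S₁) / ln(A₂/A₁) = ln(19/4) / ln(341/3.05) = 1.5581 / 4.7167 = 0.3303
c = S₁ / A₁^z = 4 / 3.05^0.3303 = 4 / 1.445 = 2.767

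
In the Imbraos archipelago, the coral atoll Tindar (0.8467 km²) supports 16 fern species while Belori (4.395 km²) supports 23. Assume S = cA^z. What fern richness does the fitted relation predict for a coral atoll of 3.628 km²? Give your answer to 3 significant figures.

z = ln(23/16) / ln(4.395/0.8467) = 0.3629 / 1.6469 = 0.2204
c = 16 / 0.8467^0.2204 = 16 / 0.964 = 16.6
S₃ = 16.6 × 3.628^0.2204 = 16.6 × 1.328 ≈ 22.05

22.0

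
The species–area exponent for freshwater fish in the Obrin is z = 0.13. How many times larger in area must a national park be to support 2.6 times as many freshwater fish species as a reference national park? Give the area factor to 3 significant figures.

(A₂/A₁)^0.13 = 2.6, so A₂/A₁ = 2.6^(1/0.13) = 2.6^7.692
ln(A₂/A₁) = ln 2.6 / 0.13 = 0.9555 / 0.13 = 7.3501
A₂/A₁ = e^7.3501 ≈ 1556

1560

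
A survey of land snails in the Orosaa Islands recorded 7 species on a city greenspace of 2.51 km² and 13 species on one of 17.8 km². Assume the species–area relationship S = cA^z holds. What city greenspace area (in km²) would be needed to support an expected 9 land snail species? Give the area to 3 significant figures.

5.56 km²

z = ln(13/7) / ln(17.8/2.51) = 0.6190 / 1.9589 = 0.3160
c = 7 / 2.51^0.3160 = 7 / 1.338 = 5.234
A = (9/5.234)^(1/0.3160) ⇒ ln A = ln(1.72)/0.3160 = 1.7156
A = e^1.7156 ≈ 5.56 km²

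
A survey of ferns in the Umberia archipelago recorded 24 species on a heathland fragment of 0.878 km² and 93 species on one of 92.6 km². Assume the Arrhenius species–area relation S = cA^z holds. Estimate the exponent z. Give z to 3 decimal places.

Taking logs: ln S = ln c + z ln A, so z = (ln S₂ − ln S₁)/(ln A₂ − ln A₁).
z = ln(93/24) / ln(92.6/0.878) = ln(3.875) / ln(105.5) = 1.3545 / 4.6584 = 0.2908

0.291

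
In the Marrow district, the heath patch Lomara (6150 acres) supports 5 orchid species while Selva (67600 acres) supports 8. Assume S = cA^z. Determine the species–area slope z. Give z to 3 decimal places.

Taking logs: ln S = ln c + z ln A, so z = (ln S₂ − ln S₁)/(ln A₂ − ln A₁).
z = ln(8/5) / ln(67600/6150) = ln(1.6) / ln(10.99) = 0.4700 / 2.3972 = 0.1961

0.196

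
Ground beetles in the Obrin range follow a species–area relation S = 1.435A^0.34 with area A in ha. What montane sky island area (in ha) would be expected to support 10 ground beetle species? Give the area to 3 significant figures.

10 = 1.435 × A^0.34  ⇒  A^0.34 = 10/1.435 = 6.969
ln A = ln(6.969) / 0.34 = 1.9414 / 0.34 = 5.7101
A = e^5.7101 ≈ 301.9 ha

302 ha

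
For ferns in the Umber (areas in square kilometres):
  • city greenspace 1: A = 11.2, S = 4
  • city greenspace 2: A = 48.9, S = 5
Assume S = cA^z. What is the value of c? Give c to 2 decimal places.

z = ln(S₂/S₁) / ln(A₂/A₁) = ln(5/4) / ln(48.9/11.2) = 0.2231 / 1.4739 = 0.1514
c = S₁ / A₁^z = 4 / 11.2^0.1514 = 4 / 1.442 = 2.775

2.77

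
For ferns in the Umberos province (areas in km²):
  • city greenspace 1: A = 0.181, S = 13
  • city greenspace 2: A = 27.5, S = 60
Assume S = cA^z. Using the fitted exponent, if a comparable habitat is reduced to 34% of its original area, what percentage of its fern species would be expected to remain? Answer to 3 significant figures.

72.0%

z = ln(60/13) / ln(27.5/0.181) = 1.5294 / 5.0234 = 0.3045
S_new/S_old = (A_new/A_old)^z = 0.34^0.3045 = exp(0.3045 × -1.0788) = 0.72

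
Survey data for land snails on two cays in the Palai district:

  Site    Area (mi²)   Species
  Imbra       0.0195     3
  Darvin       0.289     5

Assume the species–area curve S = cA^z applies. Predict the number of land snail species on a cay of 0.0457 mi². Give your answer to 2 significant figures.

3.5

z = ln(5/3) / ln(0.289/0.0195) = 0.5108 / 2.6960 = 0.1895
c = 3 / 0.0195^0.1895 = 3 / 0.4742 = 6.326
S₃ = 6.326 × 0.0457^0.1895 = 6.326 × 0.5573 ≈ 3.525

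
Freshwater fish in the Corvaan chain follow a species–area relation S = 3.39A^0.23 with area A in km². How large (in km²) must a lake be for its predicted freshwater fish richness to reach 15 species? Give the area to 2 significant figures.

15 = 3.39 × A^0.23  ⇒  A^0.23 = 15/3.39 = 4.425
ln A = ln(4.425) / 0.23 = 1.4872 / 0.23 = 6.4662
A = e^6.4662 ≈ 643 km²

640 km²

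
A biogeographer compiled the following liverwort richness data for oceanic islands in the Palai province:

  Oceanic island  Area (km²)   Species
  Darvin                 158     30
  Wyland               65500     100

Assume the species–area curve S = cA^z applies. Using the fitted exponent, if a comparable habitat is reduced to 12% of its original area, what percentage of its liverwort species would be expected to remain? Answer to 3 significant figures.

65.5%

z = ln(100/30) / ln(65500/158) = 1.2040 / 6.0272 = 0.1998
S_new/S_old = (A_new/A_old)^z = 0.12^0.1998 = exp(0.1998 × -2.1203) = 0.6547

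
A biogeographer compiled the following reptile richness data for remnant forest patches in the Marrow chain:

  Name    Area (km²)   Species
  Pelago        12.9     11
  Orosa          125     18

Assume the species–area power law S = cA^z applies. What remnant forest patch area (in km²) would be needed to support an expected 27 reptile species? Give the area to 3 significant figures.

z = ln(18/11) / ln(125/12.9) = 0.4925 / 2.2711 = 0.2168
c = 11 / 12.9^0.2168 = 11 / 1.741 = 6.318
A = (27/6.318)^(1/0.2168) ⇒ ln A = ln(4.274)/0.2168 = 6.6981
A = e^6.6981 ≈ 810.9 km²

811 km²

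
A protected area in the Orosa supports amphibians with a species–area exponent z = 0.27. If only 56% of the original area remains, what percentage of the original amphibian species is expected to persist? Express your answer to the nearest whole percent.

86%

S_new/S_old = (A_new/A_old)^z = 0.56^0.27
= exp(0.27 × ln 0.56) = exp(0.27 × -0.5798) = exp(-0.1566) ≈ 0.8551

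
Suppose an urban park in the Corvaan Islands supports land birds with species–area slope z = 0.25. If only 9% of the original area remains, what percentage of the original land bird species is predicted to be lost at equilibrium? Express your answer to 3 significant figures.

45.2%

S_new/S_old = (A_new/A_old)^z = 0.09^0.25
= exp(0.25 × ln 0.09) = exp(0.25 × -2.4079) = exp(-0.6020) ≈ 0.5477
Fraction lost = 1 − 0.5477 = 0.4523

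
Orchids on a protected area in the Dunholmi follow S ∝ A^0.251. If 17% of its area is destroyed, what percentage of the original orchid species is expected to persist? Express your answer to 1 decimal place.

S_new/S_old = (A_new/A_old)^z = 0.83^0.251
= exp(0.251 × ln 0.83) = exp(0.251 × -0.1863) = exp(-0.0468) ≈ 0.9543

95.4%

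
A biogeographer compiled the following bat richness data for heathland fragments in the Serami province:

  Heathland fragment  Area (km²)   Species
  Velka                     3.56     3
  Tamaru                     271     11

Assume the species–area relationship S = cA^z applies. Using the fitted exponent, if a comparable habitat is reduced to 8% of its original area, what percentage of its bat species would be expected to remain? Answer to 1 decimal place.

z = ln(11/3) / ln(271/3.56) = 1.2993 / 4.3324 = 0.2999
S_new/S_old = (A_new/A_old)^z = 0.08^0.2999 = exp(0.2999 × -2.5257) = 0.4689

46.9%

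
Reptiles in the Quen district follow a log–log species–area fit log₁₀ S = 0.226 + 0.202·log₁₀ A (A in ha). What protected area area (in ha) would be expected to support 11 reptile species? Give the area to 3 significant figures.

10900 ha

11 = 1.683 × A^0.202  ⇒  A^0.202 = 11/1.683 = 6.537
ln A = ln(6.537) / 0.202 = 1.8775 / 0.202 = 9.2946
A = e^9.2946 ≈ 10879 ha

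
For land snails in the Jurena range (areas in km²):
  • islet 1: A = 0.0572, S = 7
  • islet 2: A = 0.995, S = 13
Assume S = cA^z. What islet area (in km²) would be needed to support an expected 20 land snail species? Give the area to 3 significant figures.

z = ln(13/7) / ln(0.995/0.0572) = 0.6190 / 2.8562 = 0.2167
c = 7 / 0.0572^0.2167 = 7 / 0.5379 = 13.01
A = (20/13.01)^(1/0.2167) ⇒ ln A = ln(1.537)/0.2167 = 1.9826
A = e^1.9826 ≈ 7.261 km²

7.26 km²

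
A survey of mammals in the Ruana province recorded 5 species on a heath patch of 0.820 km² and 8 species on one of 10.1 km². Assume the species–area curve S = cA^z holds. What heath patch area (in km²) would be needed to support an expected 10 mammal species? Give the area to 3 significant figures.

33.3 km²

z = ln(8/5) / ln(10.1/0.82) = 0.4700 / 2.5110 = 0.1872
c = 5 / 0.82^0.1872 = 5 / 0.9635 = 5.189
A = (10/5.189)^(1/0.1872) ⇒ ln A = ln(1.927)/0.1872 = 3.5047
A = e^3.5047 ≈ 33.27 km²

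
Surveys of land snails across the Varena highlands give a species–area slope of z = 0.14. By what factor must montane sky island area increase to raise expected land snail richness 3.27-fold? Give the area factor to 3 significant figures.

(A₂/A₁)^0.14 = 3.27, so A₂/A₁ = 3.27^(1/0.14) = 3.27^7.143
ln(A₂/A₁) = ln 3.27 / 0.14 = 1.1848 / 0.14 = 8.4628
A₂/A₁ = e^8.4628 ≈ 4735

4740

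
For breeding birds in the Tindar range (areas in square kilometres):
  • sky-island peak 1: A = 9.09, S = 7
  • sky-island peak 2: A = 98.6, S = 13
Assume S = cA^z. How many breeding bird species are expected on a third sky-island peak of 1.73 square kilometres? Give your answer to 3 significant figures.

4.55

z = ln(13/7) / ln(98.6/9.09) = 0.6190 / 2.3839 = 0.2597
c = 7 / 9.09^0.2597 = 7 / 1.774 = 3.946
S₃ = 3.946 × 1.73^0.2597 = 3.946 × 1.153 ≈ 4.55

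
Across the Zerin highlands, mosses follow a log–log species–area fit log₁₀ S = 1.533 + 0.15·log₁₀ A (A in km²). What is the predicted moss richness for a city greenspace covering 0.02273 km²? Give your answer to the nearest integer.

S = 34.12 × 0.02273^0.15 = 34.12 × 0.5669 ≈ 19.34

19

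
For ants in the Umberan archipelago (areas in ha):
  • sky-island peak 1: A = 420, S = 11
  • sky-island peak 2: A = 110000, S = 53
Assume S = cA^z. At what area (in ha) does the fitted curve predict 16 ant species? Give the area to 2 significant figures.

z = ln(53/11) / ln(110000/420) = 1.5724 / 5.5680 = 0.2824
c = 11 / 420^0.2824 = 11 / 5.506 = 1.998
A = (16/1.998)^(1/0.2824) ⇒ ln A = ln(8.008)/0.2824 = 7.3671
A = e^7.3671 ≈ 1583 ha

1600 ha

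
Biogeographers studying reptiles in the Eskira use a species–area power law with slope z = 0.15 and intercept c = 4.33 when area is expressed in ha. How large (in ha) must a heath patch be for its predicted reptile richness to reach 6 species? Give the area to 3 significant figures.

6 = 4.33 × A^0.15  ⇒  A^0.15 = 6/4.33 = 1.386
ln A = ln(1.386) / 0.15 = 0.3262 / 0.15 = 2.1746
A = e^2.1746 ≈ 8.799 ha

8.80 ha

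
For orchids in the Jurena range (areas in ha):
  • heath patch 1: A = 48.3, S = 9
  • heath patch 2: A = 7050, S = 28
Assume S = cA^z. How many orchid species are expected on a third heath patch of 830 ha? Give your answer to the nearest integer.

17

z = ln(28/9) / ln(7050/48.3) = 1.1350 / 4.9834 = 0.2278
c = 9 / 48.3^0.2278 = 9 / 2.418 = 3.721
S₃ = 3.721 × 830^0.2278 = 3.721 × 4.622 ≈ 17.2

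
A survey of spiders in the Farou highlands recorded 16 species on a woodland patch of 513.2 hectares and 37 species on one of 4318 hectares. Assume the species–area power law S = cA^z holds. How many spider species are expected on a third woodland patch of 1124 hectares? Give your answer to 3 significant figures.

21.8

z = ln(37/16) / ln(4318/513.2) = 0.8383 / 2.1299 = 0.3936
c = 16 / 513.2^0.3936 = 16 / 11.66 = 1.372
S₃ = 1.372 × 1124^0.3936 = 1.372 × 15.88 ≈ 21.78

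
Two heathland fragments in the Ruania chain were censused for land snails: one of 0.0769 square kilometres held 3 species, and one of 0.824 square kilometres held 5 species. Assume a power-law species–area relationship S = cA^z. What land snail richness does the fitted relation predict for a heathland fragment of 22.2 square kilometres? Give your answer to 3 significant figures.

z = ln(5/3) / ln(0.824/0.0769) = 0.5108 / 2.3717 = 0.2154
c = 3 / 0.0769^0.2154 = 3 / 0.5755 = 5.213
S₃ = 5.213 × 22.2^0.2154 = 5.213 × 1.95 ≈ 10.16

10.2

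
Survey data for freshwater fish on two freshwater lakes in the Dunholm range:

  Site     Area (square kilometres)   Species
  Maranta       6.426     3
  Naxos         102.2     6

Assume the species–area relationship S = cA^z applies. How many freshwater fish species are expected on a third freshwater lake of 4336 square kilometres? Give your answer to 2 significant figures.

z = ln(6/3) / ln(102.2/6.426) = 0.6931 / 2.7666 = 0.2505
c = 3 / 6.426^0.2505 = 3 / 1.594 = 1.882
S₃ = 1.882 × 4336^0.2505 = 1.882 × 8.152 ≈ 15.34

15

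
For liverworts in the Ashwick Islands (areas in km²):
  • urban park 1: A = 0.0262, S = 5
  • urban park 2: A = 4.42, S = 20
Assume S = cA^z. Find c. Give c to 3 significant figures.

13.4

z = ln(S₂/S₁) / ln(A₂/A₁) = ln(20/5) / ln(4.42/0.0262) = 1.3863 / 5.1281 = 0.2703
c = S₁ / A₁^z = 5 / 0.0262^0.2703 = 5 / 0.3736 = 13.38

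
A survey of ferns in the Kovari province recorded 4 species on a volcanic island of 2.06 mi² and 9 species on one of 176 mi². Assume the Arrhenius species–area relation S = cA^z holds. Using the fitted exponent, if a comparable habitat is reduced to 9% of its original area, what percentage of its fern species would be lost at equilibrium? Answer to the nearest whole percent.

z = ln(9/4) / ln(176/2.06) = 0.8109 / 4.4478 = 0.1823
S_new/S_old = (A_new/A_old)^z = 0.09^0.1823 = exp(0.1823 × -2.4079) = 0.6447
Fraction lost = 1 − 0.6447 = 0.3553

36%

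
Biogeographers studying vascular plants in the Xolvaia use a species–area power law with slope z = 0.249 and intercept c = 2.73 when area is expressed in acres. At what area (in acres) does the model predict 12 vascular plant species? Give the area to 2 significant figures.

12 = 2.73 × A^0.249  ⇒  A^0.249 = 12/2.73 = 4.396
ln A = ln(4.396) / 0.249 = 1.4806 / 0.249 = 5.9462
A = e^5.9462 ≈ 382.3 acres

380 acres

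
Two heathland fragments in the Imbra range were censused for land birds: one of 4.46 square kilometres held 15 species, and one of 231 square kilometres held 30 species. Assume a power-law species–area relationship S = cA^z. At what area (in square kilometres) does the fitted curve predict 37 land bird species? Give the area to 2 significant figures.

760 square kilometres

z = ln(30/15) / ln(231/4.46) = 0.6931 / 3.9473 = 0.1756
c = 15 / 4.46^0.1756 = 15 / 1.3 = 11.54
A = (37/11.54)^(1/0.1756) ⇒ ln A = ln(3.207)/0.1756 = 6.6367
A = e^6.6367 ≈ 762.6 square kilometres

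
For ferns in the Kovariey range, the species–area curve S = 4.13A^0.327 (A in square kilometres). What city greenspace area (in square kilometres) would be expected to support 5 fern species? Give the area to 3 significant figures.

1.79 square kilometres

5 = 4.13 × A^0.327  ⇒  A^0.327 = 5/4.13 = 1.211
ln A = ln(1.211) / 0.327 = 0.1912 / 0.327 = 0.5846
A = e^0.5846 ≈ 1.794 square kilometres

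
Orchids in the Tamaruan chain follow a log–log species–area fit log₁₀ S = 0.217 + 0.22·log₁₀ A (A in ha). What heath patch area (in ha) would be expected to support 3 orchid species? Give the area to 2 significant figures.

3 = 1.648 × A^0.22  ⇒  A^0.22 = 3/1.648 = 1.82
ln A = ln(1.82) / 0.22 = 0.5990 / 0.22 = 2.7225
A = e^2.7225 ≈ 15.22 ha

15 ha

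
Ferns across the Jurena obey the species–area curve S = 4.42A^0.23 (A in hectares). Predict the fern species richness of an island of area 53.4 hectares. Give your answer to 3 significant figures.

11.0

S = 4.42 × 53.4^0.23
ln S = ln 4.42 + 0.23 × ln 53.4 = 1.4861 + 0.23 × 3.9778 = 2.4010
S = e^2.4010 ≈ 11.03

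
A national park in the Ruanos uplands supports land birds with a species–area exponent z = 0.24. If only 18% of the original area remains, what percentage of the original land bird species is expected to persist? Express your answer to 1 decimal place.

66.3%

S_new/S_old = (A_new/A_old)^z = 0.18^0.24
= exp(0.24 × ln 0.18) = exp(0.24 × -1.7148) = exp(-0.4116) ≈ 0.6626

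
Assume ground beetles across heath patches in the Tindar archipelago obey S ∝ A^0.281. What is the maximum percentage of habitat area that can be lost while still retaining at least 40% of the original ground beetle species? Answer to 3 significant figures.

96.2%

Need (A_new/A_old)^0.281 = 0.4, so A_new/A_old = 0.4^(1/0.281) = 0.4^3.559
ln(A_new/A_old) = ln 0.4 / 0.281 = -0.9163 / 0.281 = -3.2608
A_new/A_old = e^-3.2608 ≈ 0.03836
Fraction that can be lost = 1 − 0.03836 = 0.9616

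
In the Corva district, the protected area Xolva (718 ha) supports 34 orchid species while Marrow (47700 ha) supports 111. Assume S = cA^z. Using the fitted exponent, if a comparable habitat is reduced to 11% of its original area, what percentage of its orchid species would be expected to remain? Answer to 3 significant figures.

53.7%

z = ln(111/34) / ln(47700/718) = 1.1832 / 4.1962 = 0.2820
S_new/S_old = (A_new/A_old)^z = 0.11^0.2820 = exp(0.2820 × -2.2073) = 0.5367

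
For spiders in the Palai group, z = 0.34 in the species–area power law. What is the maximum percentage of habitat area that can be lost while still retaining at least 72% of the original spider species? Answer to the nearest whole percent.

62%

Need (A_new/A_old)^0.34 = 0.72, so A_new/A_old = 0.72^(1/0.34) = 0.72^2.941
ln(A_new/A_old) = ln 0.72 / 0.34 = -0.3285 / 0.34 = -0.9662
A_new/A_old = e^-0.9662 ≈ 0.3805
Fraction that can be lost = 1 − 0.3805 = 0.6195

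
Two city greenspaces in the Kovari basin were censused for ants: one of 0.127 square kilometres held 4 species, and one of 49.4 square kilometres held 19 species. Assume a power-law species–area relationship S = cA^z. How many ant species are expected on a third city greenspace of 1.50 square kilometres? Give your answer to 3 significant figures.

z = ln(19/4) / ln(49.4/0.127) = 1.5581 / 5.9635 = 0.2613
c = 4 / 0.127^0.2613 = 4 / 0.5832 = 6.858
S₃ = 6.858 × 1.5^0.2613 = 6.858 × 1.112 ≈ 7.625

7.62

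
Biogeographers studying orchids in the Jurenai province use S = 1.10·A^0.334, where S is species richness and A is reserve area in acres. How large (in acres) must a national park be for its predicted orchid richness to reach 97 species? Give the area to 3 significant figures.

668000 acres

97 = 1.1 × A^0.334  ⇒  A^0.334 = 97/1.1 = 88.18
ln A = ln(88.18) / 0.334 = 4.4794 / 0.334 = 13.4114
A = e^13.4114 ≈ 667557 acres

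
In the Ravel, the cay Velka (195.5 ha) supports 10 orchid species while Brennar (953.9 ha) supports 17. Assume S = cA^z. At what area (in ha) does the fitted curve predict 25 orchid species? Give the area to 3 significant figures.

3020 ha

z = ln(17/10) / ln(953.9/195.5) = 0.5306 / 1.5850 = 0.3348
c = 10 / 195.5^0.3348 = 10 / 5.848 = 1.71
A = (25/1.71)^(1/0.3348) ⇒ ln A = ln(14.62)/0.3348 = 8.0125
A = e^8.0125 ≈ 3019 ha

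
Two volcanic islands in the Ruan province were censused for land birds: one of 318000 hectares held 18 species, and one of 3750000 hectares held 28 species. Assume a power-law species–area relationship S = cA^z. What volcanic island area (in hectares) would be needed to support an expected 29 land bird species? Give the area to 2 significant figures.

4600000 hectares

z = ln(28/18) / ln(3750000/318000) = 0.4418 / 2.4675 = 0.1791
c = 18 / 318000^0.1791 = 18 / 9.667 = 1.862
A = (29/1.862)^(1/0.1791) ⇒ ln A = ln(15.57)/0.1791 = 15.3332
A = e^15.3332 ≈ 4561844 hectares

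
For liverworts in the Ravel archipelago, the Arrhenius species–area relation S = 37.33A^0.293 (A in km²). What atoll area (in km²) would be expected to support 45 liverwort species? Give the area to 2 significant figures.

1.9 km²

45 = 37.33 × A^0.293  ⇒  A^0.293 = 45/37.33 = 1.205
ln A = ln(1.205) / 0.293 = 0.1869 / 0.293 = 0.6378
A = e^0.6378 ≈ 1.892 km²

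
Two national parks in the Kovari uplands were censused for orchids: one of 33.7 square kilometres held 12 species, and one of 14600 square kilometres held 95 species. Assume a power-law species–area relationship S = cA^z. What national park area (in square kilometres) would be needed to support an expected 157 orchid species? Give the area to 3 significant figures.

z = ln(95/12) / ln(14600/33.7) = 2.0690 / 6.0713 = 0.3408
c = 12 / 33.7^0.3408 = 12 / 3.316 = 3.619
A = (157/3.619)^(1/0.3408) ⇒ ln A = ln(43.38)/0.3408 = 11.0630
A = e^11.0630 ≈ 63764 square kilometres

63800 square kilometres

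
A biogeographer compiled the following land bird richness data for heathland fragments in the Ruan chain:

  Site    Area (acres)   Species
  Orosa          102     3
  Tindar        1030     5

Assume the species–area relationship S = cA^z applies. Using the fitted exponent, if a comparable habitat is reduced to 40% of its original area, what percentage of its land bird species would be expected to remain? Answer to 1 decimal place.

z = ln(5/3) / ln(1030/102) = 0.5108 / 2.3123 = 0.2209
S_new/S_old = (A_new/A_old)^z = 0.4^0.2209 = exp(0.2209 × -0.9163) = 0.8168

81.7%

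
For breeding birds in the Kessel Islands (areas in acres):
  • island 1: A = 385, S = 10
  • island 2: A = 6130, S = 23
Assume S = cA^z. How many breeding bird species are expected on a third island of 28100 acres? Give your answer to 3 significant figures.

36.4

z = ln(23/10) / ln(6130/385) = 0.8329 / 2.7677 = 0.3009
c = 10 / 385^0.3009 = 10 / 5.999 = 1.667
S₃ = 1.667 × 28100^0.3009 = 1.667 × 21.82 ≈ 36.37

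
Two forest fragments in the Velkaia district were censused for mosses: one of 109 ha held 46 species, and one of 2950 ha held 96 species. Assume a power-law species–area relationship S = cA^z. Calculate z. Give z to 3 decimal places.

0.223

Taking logs: ln S = ln c + z ln A, so z = (ln S₂ − ln S₁)/(ln A₂ − ln A₁).
z = ln(96/46) / ln(2950/109) = ln(2.087) / ln(27.06) = 0.7357 / 3.2982 = 0.2231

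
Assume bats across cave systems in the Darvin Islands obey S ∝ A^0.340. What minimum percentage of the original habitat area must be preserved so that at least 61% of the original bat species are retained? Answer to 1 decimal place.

23.4%

Need (A_new/A_old)^0.34 = 0.61, so A_new/A_old = 0.61^(1/0.34) = 0.61^2.941
ln(A_new/A_old) = ln 0.61 / 0.34 = -0.4943 / 0.34 = -1.4538
A_new/A_old = e^-1.4538 ≈ 0.2337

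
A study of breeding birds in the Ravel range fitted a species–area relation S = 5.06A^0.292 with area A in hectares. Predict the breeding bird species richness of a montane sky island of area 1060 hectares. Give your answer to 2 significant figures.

S = 5.06 × 1060^0.292
ln S = ln 5.06 + 0.292 × ln 1060 = 1.6214 + 0.292 × 6.9660 = 3.6554
S = e^3.6554 ≈ 38.68

39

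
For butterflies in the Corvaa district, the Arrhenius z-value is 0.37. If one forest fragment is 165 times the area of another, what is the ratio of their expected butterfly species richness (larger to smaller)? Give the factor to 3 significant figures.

S₂/S₁ = (A₂/A₁)^z = 165^0.37
ln(S₂/S₁) = 0.37 × ln 165 = 0.37 × 5.1059 = 1.8892
S₂/S₁ = e^1.8892 ≈ 6.614

6.61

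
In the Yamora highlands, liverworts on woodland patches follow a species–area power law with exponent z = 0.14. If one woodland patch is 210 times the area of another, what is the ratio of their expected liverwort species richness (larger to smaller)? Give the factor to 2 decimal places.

2.11

S₂/S₁ = (A₂/A₁)^z = 210^0.14
ln(S₂/S₁) = 0.14 × ln 210 = 0.14 × 5.3471 = 0.7486
S₂/S₁ = e^0.7486 ≈ 2.114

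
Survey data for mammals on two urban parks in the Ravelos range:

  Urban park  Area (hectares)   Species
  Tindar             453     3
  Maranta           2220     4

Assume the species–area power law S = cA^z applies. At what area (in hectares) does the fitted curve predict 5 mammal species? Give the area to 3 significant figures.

7620 hectares

z = ln(4/3) / ln(2220/453) = 0.2877 / 1.5894 = 0.1810
c = 3 / 453^0.1810 = 3 / 3.025 = 0.9916
A = (5/0.9916)^(1/0.1810) ⇒ ln A = ln(5.042)/0.1810 = 8.9381
A = e^8.9381 ≈ 7617 hectares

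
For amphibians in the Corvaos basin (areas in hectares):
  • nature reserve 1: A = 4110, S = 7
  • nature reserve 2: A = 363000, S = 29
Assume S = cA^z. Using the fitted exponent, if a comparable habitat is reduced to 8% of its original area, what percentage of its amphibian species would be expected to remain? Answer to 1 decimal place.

z = ln(29/7) / ln(363000/4110) = 1.4214 / 4.4810 = 0.3172
S_new/S_old = (A_new/A_old)^z = 0.08^0.3172 = exp(0.3172 × -2.5257) = 0.4488

44.9%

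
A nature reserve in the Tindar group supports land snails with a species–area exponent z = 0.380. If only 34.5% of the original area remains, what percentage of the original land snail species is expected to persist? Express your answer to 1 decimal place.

66.7%

S_new/S_old = (A_new/A_old)^z = 0.345^0.38
= exp(0.38 × ln 0.345) = exp(0.38 × -1.0642) = exp(-0.4044) ≈ 0.6674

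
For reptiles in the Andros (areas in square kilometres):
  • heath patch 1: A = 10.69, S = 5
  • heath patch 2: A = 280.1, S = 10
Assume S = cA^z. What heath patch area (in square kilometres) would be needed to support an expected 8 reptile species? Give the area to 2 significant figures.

98 square kilometres

z = ln(10/5) / ln(280.1/10.69) = 0.6931 / 3.2658 = 0.2122
c = 5 / 10.69^0.2122 = 5 / 1.653 = 3.024
A = (8/3.024)^(1/0.2122) ⇒ ln A = ln(2.646)/0.2122 = 4.5838
A = e^4.5838 ≈ 97.88 square kilometres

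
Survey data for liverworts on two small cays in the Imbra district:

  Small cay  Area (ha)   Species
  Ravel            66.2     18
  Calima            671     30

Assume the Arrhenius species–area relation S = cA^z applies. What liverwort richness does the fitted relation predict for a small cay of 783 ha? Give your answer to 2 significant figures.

z = ln(30/18) / ln(671/66.2) = 0.5108 / 2.3161 = 0.2206
c = 18 / 66.2^0.2206 = 18 / 2.521 = 7.14
S₃ = 7.14 × 783^0.2206 = 7.14 × 4.347 ≈ 31.04

31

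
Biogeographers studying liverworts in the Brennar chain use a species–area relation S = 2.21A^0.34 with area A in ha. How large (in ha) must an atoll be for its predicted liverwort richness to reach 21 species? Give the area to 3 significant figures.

752 ha

21 = 2.21 × A^0.34  ⇒  A^0.34 = 21/2.21 = 9.502
ln A = ln(9.502) / 0.34 = 2.2515 / 0.34 = 6.6221
A = e^6.6221 ≈ 751.6 ha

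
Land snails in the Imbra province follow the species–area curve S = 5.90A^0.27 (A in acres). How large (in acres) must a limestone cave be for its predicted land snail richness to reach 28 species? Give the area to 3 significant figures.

320 acres

28 = 5.9 × A^0.27  ⇒  A^0.27 = 28/5.9 = 4.746
ln A = ln(4.746) / 0.27 = 1.5573 / 0.27 = 5.7676
A = e^5.7676 ≈ 319.8 acres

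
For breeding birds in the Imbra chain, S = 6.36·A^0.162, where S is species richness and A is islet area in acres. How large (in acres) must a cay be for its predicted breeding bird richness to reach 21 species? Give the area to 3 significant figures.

21 = 6.36 × A^0.162  ⇒  A^0.162 = 21/6.36 = 3.302
ln A = ln(3.302) / 0.162 = 1.1945 / 0.162 = 7.3734
A = e^7.3734 ≈ 1593 acres

1590 acres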